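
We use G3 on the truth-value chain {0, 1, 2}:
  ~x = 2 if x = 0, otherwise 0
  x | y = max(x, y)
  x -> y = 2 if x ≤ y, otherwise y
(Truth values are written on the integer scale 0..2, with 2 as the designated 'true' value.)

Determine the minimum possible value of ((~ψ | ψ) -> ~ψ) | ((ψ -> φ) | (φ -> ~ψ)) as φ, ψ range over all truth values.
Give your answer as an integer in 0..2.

Take φ = 1, ψ = 2:
~ψ = ~2 = 0
~ψ | ψ = 0 | 2 = 2
~ψ = ~2 = 0
(~ψ | ψ) -> ~ψ = 2 -> 0 = 0
ψ -> φ = 2 -> 1 = 1
~ψ = ~2 = 0
φ -> ~ψ = 1 -> 0 = 0
(ψ -> φ) | (φ -> ~ψ) = 1 | 0 = 1
((~ψ | ψ) -> ~ψ) | ((ψ -> φ) | (φ -> ~ψ)) = 0 | 1 = 1
No assignment yields a value below 1, so this is the minimum.

1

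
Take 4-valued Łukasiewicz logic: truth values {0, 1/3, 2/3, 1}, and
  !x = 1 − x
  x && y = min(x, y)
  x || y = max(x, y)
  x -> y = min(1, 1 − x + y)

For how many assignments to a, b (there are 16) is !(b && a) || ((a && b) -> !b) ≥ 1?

a = 0, b = 0 ↦ 1  ≥
a = 0, b = 1/3 ↦ 1  ≥
a = 0, b = 2/3 ↦ 1  ≥
a = 0, b = 1 ↦ 1  ≥
a = 1/3, b = 0 ↦ 1  ≥
a = 1/3, b = 1/3 ↦ 1  ≥
a = 1/3, b = 2/3 ↦ 1  ≥
a = 1/3, b = 1 ↦ 2/3  <
a = 2/3, b = 0 ↦ 1  ≥
a = 2/3, b = 1/3 ↦ 1  ≥
a = 2/3, b = 2/3 ↦ 2/3  <
a = 2/3, b = 1 ↦ 1/3  <
a = 1, b = 0 ↦ 1  ≥
a = 1, b = 1/3 ↦ 1  ≥
a = 1, b = 2/3 ↦ 2/3  <
a = 1, b = 1 ↦ 0  <
So 11 of the 16 assignments meet the threshold.

11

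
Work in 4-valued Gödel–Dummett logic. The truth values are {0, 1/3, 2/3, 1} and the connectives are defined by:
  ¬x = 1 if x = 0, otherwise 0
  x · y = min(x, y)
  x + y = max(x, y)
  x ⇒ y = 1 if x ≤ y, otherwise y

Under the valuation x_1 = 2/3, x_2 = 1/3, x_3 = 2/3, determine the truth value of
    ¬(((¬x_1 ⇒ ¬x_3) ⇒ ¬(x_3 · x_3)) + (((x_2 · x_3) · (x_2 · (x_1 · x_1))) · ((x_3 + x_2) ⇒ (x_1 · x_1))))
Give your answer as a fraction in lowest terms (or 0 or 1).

0

¬x_1 = ¬2/3 = 0
¬x_3 = ¬2/3 = 0
¬x_1 ⇒ ¬x_3 = 0 ⇒ 0 = 1
x_3 · x_3 = 2/3 · 2/3 = 2/3
¬(x_3 · x_3) = ¬2/3 = 0
(¬x_1 ⇒ ¬x_3) ⇒ ¬(x_3 · x_3) = 1 ⇒ 0 = 0
x_2 · x_3 = 1/3 · 2/3 = 1/3
x_1 · x_1 = 2/3 · 2/3 = 2/3
x_2 · (x_1 · x_1) = 1/3 · 2/3 = 1/3
(x_2 · x_3) · (x_2 · (x_1 · x_1)) = 1/3 · 1/3 = 1/3
x_3 + x_2 = 2/3 + 1/3 = 2/3
x_1 · x_1 = 2/3 · 2/3 = 2/3
(x_3 + x_2) ⇒ (x_1 · x_1) = 2/3 ⇒ 2/3 = 1
((x_2 · x_3) · (x_2 · (x_1 · x_1))) · ((x_3 + x_2) ⇒ (x_1 · x_1)) = 1/3 · 1 = 1/3
((¬x_1 ⇒ ¬x_3) ⇒ ¬(x_3 · x_3)) + (((x_2 · x_3) · (x_2 · (x_1 · x_1))) · ((x_3 + x_2) ⇒ (x_1 · x_1))) = 0 + 1/3 = 1/3
¬(((¬x_1 ⇒ ¬x_3) ⇒ ¬(x_3 · x_3)) + (((x_2 · x_3) · (x_2 · (x_1 · x_1))) · ((x_3 + x_2) ⇒ (x_1 · x_1)))) = ¬1/3 = 0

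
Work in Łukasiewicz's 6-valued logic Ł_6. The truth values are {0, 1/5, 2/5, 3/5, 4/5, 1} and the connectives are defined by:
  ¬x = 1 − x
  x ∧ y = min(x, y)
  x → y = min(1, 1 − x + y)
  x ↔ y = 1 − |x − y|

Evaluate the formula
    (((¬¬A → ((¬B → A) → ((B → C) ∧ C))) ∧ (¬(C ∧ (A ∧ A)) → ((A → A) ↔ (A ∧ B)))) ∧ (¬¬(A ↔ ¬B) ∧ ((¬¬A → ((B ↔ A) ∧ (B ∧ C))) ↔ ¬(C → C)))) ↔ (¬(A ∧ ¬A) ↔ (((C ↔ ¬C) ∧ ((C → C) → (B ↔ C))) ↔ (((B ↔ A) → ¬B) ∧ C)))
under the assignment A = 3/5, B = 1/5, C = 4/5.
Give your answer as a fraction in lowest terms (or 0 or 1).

¬A = ¬3/5 = 2/5
¬¬A = ¬2/5 = 3/5
¬B = ¬1/5 = 4/5
¬B → A = 4/5 → 3/5 = 4/5
B → C = 1/5 → 4/5 = 1
(B → C) ∧ C = 1 ∧ 4/5 = 4/5
(¬B → A) → ((B → C) ∧ C) = 4/5 → 4/5 = 1
¬¬A → ((¬B → A) → ((B → C) ∧ C)) = 3/5 → 1 = 1
A ∧ A = 3/5 ∧ 3/5 = 3/5
C ∧ (A ∧ A) = 4/5 ∧ 3/5 = 3/5
¬(C ∧ (A ∧ A)) = ¬3/5 = 2/5
A → A = 3/5 → 3/5 = 1
A ∧ B = 3/5 ∧ 1/5 = 1/5
(A → A) ↔ (A ∧ B) = 1 ↔ 1/5 = 1/5
¬(C ∧ (A ∧ A)) → ((A → A) ↔ (A ∧ B)) = 2/5 → 1/5 = 4/5
(¬¬A → ((¬B → A) → ((B → C) ∧ C))) ∧ (¬(C ∧ (A ∧ A)) → ((A → A) ↔ (A ∧ B))) = 1 ∧ 4/5 = 4/5
¬B = ¬1/5 = 4/5
A ↔ ¬B = 3/5 ↔ 4/5 = 4/5
¬(A ↔ ¬B) = ¬4/5 = 1/5
¬¬(A ↔ ¬B) = ¬1/5 = 4/5
¬A = ¬3/5 = 2/5
¬¬A = ¬2/5 = 3/5
B ↔ A = 1/5 ↔ 3/5 = 3/5
B ∧ C = 1/5 ∧ 4/5 = 1/5
(B ↔ A) ∧ (B ∧ C) = 3/5 ∧ 1/5 = 1/5
¬¬A → ((B ↔ A) ∧ (B ∧ C)) = 3/5 → 1/5 = 3/5
C → C = 4/5 → 4/5 = 1
¬(C → C) = ¬1 = 0
(¬¬A → ((B ↔ A) ∧ (B ∧ C))) ↔ ¬(C → C) = 3/5 ↔ 0 = 2/5
¬¬(A ↔ ¬B) ∧ ((¬¬A → ((B ↔ A) ∧ (B ∧ C))) ↔ ¬(C → C)) = 4/5 ∧ 2/5 = 2/5
((¬¬A → ((¬B → A) → ((B → C) ∧ C))) ∧ (¬(C ∧ (A ∧ A)) → ((A → A) ↔ (A ∧ B)))) ∧ (¬¬(A ↔ ¬B) ∧ ((¬¬A → ((B ↔ A) ∧ (B ∧ C))) ↔ ¬(C → C))) = 4/5 ∧ 2/5 = 2/5
¬A = ¬3/5 = 2/5
A ∧ ¬A = 3/5 ∧ 2/5 = 2/5
¬(A ∧ ¬A) = ¬2/5 = 3/5
¬C = ¬4/5 = 1/5
C ↔ ¬C = 4/5 ↔ 1/5 = 2/5
C → C = 4/5 → 4/5 = 1
B ↔ C = 1/5 ↔ 4/5 = 2/5
(C → C) → (B ↔ C) = 1 → 2/5 = 2/5
(C ↔ ¬C) ∧ ((C → C) → (B ↔ C)) = 2/5 ∧ 2/5 = 2/5
B ↔ A = 1/5 ↔ 3/5 = 3/5
¬B = ¬1/5 = 4/5
(B ↔ A) → ¬B = 3/5 → 4/5 = 1
((B ↔ A) → ¬B) ∧ C = 1 ∧ 4/5 = 4/5
((C ↔ ¬C) ∧ ((C → C) → (B ↔ C))) ↔ (((B ↔ A) → ¬B) ∧ C) = 2/5 ↔ 4/5 = 3/5
¬(A ∧ ¬A) ↔ (((C ↔ ¬C) ∧ ((C → C) → (B ↔ C))) ↔ (((B ↔ A) → ¬B) ∧ C)) = 3/5 ↔ 3/5 = 1
(((¬¬A → ((¬B → A) → ((B → C) ∧ C))) ∧ (¬(C ∧ (A ∧ A)) → ((A → A) ↔ (A ∧ B)))) ∧ (¬¬(A ↔ ¬B) ∧ ((¬¬A → ((B ↔ A) ∧ (B ∧ C))) ↔ ¬(C → C)))) ↔ (¬(A ∧ ¬A) ↔ (((C ↔ ¬C) ∧ ((C → C) → (B ↔ C))) ↔ (((B ↔ A) → ¬B) ∧ C))) = 2/5 ↔ 1 = 2/5

2/5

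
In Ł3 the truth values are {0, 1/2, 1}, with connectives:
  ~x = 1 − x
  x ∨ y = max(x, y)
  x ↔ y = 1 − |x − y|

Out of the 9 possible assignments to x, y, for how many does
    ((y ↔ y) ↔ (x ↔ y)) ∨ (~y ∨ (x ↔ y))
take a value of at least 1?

x = 0, y = 0 ↦ 1  ≥
x = 0, y = 1/2 ↦ 1/2  <
x = 0, y = 1 ↦ 0  <
x = 1/2, y = 0 ↦ 1  ≥
x = 1/2, y = 1/2 ↦ 1  ≥
x = 1/2, y = 1 ↦ 1/2  <
x = 1, y = 0 ↦ 1  ≥
x = 1, y = 1/2 ↦ 1/2  <
x = 1, y = 1 ↦ 1  ≥
So 5 of the 9 assignments meet the threshold.

5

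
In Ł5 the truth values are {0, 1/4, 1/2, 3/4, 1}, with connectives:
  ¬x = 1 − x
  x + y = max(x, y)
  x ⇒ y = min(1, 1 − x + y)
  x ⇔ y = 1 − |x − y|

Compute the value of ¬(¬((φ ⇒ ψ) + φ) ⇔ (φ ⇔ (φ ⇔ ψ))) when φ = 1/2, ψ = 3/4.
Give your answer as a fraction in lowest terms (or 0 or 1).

φ ⇒ ψ = 1/2 ⇒ 3/4 = 1
(φ ⇒ ψ) + φ = 1 + 1/2 = 1
¬((φ ⇒ ψ) + φ) = ¬1 = 0
φ ⇔ ψ = 1/2 ⇔ 3/4 = 3/4
φ ⇔ (φ ⇔ ψ) = 1/2 ⇔ 3/4 = 3/4
¬((φ ⇒ ψ) + φ) ⇔ (φ ⇔ (φ ⇔ ψ)) = 0 ⇔ 3/4 = 1/4
¬(¬((φ ⇒ ψ) + φ) ⇔ (φ ⇔ (φ ⇔ ψ))) = ¬1/4 = 3/4

3/4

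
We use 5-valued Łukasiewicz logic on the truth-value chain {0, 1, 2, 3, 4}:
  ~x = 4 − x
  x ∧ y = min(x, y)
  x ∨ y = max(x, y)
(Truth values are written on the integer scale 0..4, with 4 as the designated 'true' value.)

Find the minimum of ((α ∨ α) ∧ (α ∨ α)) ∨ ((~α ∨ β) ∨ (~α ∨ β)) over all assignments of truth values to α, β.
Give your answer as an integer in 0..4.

Take α = 2, β = 0:
α ∨ α = 2 ∨ 2 = 2
α ∨ α = 2 ∨ 2 = 2
(α ∨ α) ∧ (α ∨ α) = 2 ∧ 2 = 2
~α = ~2 = 2
~α ∨ β = 2 ∨ 0 = 2
~α = ~2 = 2
~α ∨ β = 2 ∨ 0 = 2
(~α ∨ β) ∨ (~α ∨ β) = 2 ∨ 2 = 2
((α ∨ α) ∧ (α ∨ α)) ∨ ((~α ∨ β) ∨ (~α ∨ β)) = 2 ∨ 2 = 2
No assignment yields a value below 2, so this is the minimum.

2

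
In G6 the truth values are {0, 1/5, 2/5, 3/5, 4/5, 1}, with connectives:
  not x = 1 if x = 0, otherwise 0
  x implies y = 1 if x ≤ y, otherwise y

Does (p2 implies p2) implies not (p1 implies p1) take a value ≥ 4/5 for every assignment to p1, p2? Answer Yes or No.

Counterexample: take p1 = 0, p2 = 0.
p2 implies p2 = 0 implies 0 = 1
p1 implies p1 = 0 implies 0 = 1
not (p1 implies p1) = not 1 = 0
(p2 implies p2) implies not (p1 implies p1) = 1 implies 0 = 0
This gives 0, which is below 4/5.

No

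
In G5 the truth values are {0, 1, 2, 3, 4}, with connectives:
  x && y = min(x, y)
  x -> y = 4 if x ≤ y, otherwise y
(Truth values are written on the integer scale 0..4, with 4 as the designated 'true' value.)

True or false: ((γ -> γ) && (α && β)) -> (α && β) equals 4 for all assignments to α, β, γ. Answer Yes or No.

Yes

At α = 2, β = 3, γ = 0, for instance:
γ -> γ = 0 -> 0 = 4
α && β = 2 && 3 = 2
(γ -> γ) && (α && β) = 4 && 2 = 2
((γ -> γ) && (α && β)) -> (α && β) = 2 -> 2 = 4
and checking the remaining 124 assignments likewise gives ≥ 4 in every case.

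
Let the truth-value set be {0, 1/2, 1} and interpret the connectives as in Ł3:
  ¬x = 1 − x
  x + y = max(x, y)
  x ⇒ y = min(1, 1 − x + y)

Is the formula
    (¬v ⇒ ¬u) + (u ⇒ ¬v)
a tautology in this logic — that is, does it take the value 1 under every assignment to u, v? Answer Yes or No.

Counterexample: take u = 1, v = 1/2.
¬v = ¬1/2 = 1/2
¬u = ¬1 = 0
¬v ⇒ ¬u = 1/2 ⇒ 0 = 1/2
¬v = ¬1/2 = 1/2
u ⇒ ¬v = 1 ⇒ 1/2 = 1/2
(¬v ⇒ ¬u) + (u ⇒ ¬v) = 1/2 + 1/2 = 1/2
This gives 1/2 ≠ 1.

No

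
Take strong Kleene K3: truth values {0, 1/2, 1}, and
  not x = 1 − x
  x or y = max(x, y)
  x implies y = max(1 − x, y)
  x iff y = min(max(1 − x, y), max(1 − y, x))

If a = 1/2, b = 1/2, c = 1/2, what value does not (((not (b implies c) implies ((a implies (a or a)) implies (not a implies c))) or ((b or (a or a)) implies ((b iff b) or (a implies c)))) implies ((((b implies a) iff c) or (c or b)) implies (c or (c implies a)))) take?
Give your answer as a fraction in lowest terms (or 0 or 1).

b implies c = 1/2 implies 1/2 = 1/2
not (b implies c) = not 1/2 = 1/2
a or a = 1/2 or 1/2 = 1/2
a implies (a or a) = 1/2 implies 1/2 = 1/2
not a = not 1/2 = 1/2
not a implies c = 1/2 implies 1/2 = 1/2
(a implies (a or a)) implies (not a implies c) = 1/2 implies 1/2 = 1/2
not (b implies c) implies ((a implies (a or a)) implies (not a implies c)) = 1/2 implies 1/2 = 1/2
a or a = 1/2 or 1/2 = 1/2
b or (a or a) = 1/2 or 1/2 = 1/2
b iff b = 1/2 iff 1/2 = 1/2
a implies c = 1/2 implies 1/2 = 1/2
(b iff b) or (a implies c) = 1/2 or 1/2 = 1/2
(b or (a or a)) implies ((b iff b) or (a implies c)) = 1/2 implies 1/2 = 1/2
(not (b implies c) implies ((a implies (a or a)) implies (not a implies c))) or ((b or (a or a)) implies ((b iff b) or (a implies c))) = 1/2 or 1/2 = 1/2
b implies a = 1/2 implies 1/2 = 1/2
(b implies a) iff c = 1/2 iff 1/2 = 1/2
c or b = 1/2 or 1/2 = 1/2
((b implies a) iff c) or (c or b) = 1/2 or 1/2 = 1/2
c implies a = 1/2 implies 1/2 = 1/2
c or (c implies a) = 1/2 or 1/2 = 1/2
(((b implies a) iff c) or (c or b)) implies (c or (c implies a)) = 1/2 implies 1/2 = 1/2
((not (b implies c) implies ((a implies (a or a)) implies (not a implies c))) or ((b or (a or a)) implies ((b iff b) or (a implies c)))) implies ((((b implies a) iff c) or (c or b)) implies (c or (c implies a))) = 1/2 implies 1/2 = 1/2
not (((not (b implies c) implies ((a implies (a or a)) implies (not a implies c))) or ((b or (a or a)) implies ((b iff b) or (a implies c)))) implies ((((b implies a) iff c) or (c or b)) implies (c or (c implies a)))) = not 1/2 = 1/2

1/2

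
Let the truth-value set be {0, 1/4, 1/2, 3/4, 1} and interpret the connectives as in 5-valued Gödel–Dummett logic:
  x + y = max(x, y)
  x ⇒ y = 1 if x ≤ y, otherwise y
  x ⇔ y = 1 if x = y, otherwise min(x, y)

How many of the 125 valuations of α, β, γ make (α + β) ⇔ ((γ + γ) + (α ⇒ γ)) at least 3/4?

value 1: 19 assignments (counts)
value 3/4: 25 assignments (counts)
value 1/2: 28 assignments
value 1/4: 28 assignments
value 0: 25 assignments
So 44 of the 125 assignments meet the threshold.

44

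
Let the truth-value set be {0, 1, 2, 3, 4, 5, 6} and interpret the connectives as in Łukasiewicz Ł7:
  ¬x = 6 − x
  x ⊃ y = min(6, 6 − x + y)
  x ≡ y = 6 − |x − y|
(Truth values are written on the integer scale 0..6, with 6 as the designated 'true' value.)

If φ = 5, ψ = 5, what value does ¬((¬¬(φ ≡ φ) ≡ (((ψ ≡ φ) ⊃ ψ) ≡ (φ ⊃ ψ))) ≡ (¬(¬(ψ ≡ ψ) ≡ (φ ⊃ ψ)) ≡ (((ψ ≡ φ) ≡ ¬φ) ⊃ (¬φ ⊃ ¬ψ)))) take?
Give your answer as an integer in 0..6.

φ ≡ φ = 5 ≡ 5 = 6
¬(φ ≡ φ) = ¬6 = 0
¬¬(φ ≡ φ) = ¬0 = 6
ψ ≡ φ = 5 ≡ 5 = 6
(ψ ≡ φ) ⊃ ψ = 6 ⊃ 5 = 5
φ ⊃ ψ = 5 ⊃ 5 = 6
((ψ ≡ φ) ⊃ ψ) ≡ (φ ⊃ ψ) = 5 ≡ 6 = 5
¬¬(φ ≡ φ) ≡ (((ψ ≡ φ) ⊃ ψ) ≡ (φ ⊃ ψ)) = 6 ≡ 5 = 5
ψ ≡ ψ = 5 ≡ 5 = 6
¬(ψ ≡ ψ) = ¬6 = 0
φ ⊃ ψ = 5 ⊃ 5 = 6
¬(ψ ≡ ψ) ≡ (φ ⊃ ψ) = 0 ≡ 6 = 0
¬(¬(ψ ≡ ψ) ≡ (φ ⊃ ψ)) = ¬0 = 6
ψ ≡ φ = 5 ≡ 5 = 6
¬φ = ¬5 = 1
(ψ ≡ φ) ≡ ¬φ = 6 ≡ 1 = 1
¬φ = ¬5 = 1
¬ψ = ¬5 = 1
¬φ ⊃ ¬ψ = 1 ⊃ 1 = 6
((ψ ≡ φ) ≡ ¬φ) ⊃ (¬φ ⊃ ¬ψ) = 1 ⊃ 6 = 6
¬(¬(ψ ≡ ψ) ≡ (φ ⊃ ψ)) ≡ (((ψ ≡ φ) ≡ ¬φ) ⊃ (¬φ ⊃ ¬ψ)) = 6 ≡ 6 = 6
(¬¬(φ ≡ φ) ≡ (((ψ ≡ φ) ⊃ ψ) ≡ (φ ⊃ ψ))) ≡ (¬(¬(ψ ≡ ψ) ≡ (φ ⊃ ψ)) ≡ (((ψ ≡ φ) ≡ ¬φ) ⊃ (¬φ ⊃ ¬ψ))) = 5 ≡ 6 = 5
¬((¬¬(φ ≡ φ) ≡ (((ψ ≡ φ) ⊃ ψ) ≡ (φ ⊃ ψ))) ≡ (¬(¬(ψ ≡ ψ) ≡ (φ ⊃ ψ)) ≡ (((ψ ≡ φ) ≡ ¬φ) ⊃ (¬φ ⊃ ¬ψ)))) = ¬5 = 1

1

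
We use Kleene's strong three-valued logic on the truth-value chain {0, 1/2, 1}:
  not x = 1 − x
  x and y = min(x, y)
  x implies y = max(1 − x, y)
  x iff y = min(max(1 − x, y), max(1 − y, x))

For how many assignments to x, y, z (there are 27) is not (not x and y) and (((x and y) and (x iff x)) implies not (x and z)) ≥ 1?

value 1: 11 assignments (counts)
value 1/2: 12 assignments
value 0: 4 assignments
So 11 of the 27 assignments meet the threshold.

11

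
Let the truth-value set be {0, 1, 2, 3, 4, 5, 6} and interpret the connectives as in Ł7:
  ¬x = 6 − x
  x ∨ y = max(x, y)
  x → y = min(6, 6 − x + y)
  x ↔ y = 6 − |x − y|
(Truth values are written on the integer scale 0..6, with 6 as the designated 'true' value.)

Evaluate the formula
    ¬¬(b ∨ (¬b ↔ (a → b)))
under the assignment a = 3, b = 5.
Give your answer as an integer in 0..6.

¬b = ¬5 = 1
a → b = 3 → 5 = 6
¬b ↔ (a → b) = 1 ↔ 6 = 1
b ∨ (¬b ↔ (a → b)) = 5 ∨ 1 = 5
¬(b ∨ (¬b ↔ (a → b))) = ¬5 = 1
¬¬(b ∨ (¬b ↔ (a → b))) = ¬1 = 5

5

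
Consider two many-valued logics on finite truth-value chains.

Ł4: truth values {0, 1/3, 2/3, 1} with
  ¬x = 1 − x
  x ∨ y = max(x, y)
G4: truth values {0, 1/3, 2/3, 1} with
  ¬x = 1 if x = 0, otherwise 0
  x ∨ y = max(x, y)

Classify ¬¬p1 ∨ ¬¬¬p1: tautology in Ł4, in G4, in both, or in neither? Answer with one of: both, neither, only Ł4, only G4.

In Ł4: at p1 = 1/3 the value is 2/3 — not a tautology.
In G4: every assignment gives 1 — tautology.

only G4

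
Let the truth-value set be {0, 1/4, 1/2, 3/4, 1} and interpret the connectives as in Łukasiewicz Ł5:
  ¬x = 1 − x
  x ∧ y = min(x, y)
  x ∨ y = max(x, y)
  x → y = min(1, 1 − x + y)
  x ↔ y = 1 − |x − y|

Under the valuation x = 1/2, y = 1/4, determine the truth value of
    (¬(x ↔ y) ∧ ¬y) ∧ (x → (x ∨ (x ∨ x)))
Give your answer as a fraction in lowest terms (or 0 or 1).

1/4

x ↔ y = 1/2 ↔ 1/4 = 3/4
¬(x ↔ y) = ¬3/4 = 1/4
¬y = ¬1/4 = 3/4
¬(x ↔ y) ∧ ¬y = 1/4 ∧ 3/4 = 1/4
x ∨ x = 1/2 ∨ 1/2 = 1/2
x ∨ (x ∨ x) = 1/2 ∨ 1/2 = 1/2
x → (x ∨ (x ∨ x)) = 1/2 → 1/2 = 1
(¬(x ↔ y) ∧ ¬y) ∧ (x → (x ∨ (x ∨ x))) = 1/4 ∧ 1 = 1/4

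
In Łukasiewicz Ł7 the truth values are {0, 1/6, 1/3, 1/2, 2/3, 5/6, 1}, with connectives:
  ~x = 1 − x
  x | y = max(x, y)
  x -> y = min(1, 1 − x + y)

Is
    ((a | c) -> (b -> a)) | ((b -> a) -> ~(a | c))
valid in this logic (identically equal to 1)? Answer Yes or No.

No

Counterexample: take a = 0, b = 1/6, c = 1.
a | c = 0 | 1 = 1
b -> a = 1/6 -> 0 = 5/6
(a | c) -> (b -> a) = 1 -> 5/6 = 5/6
b -> a = 1/6 -> 0 = 5/6
a | c = 0 | 1 = 1
~(a | c) = ~1 = 0
(b -> a) -> ~(a | c) = 5/6 -> 0 = 1/6
((a | c) -> (b -> a)) | ((b -> a) -> ~(a | c)) = 5/6 | 1/6 = 5/6
This gives 5/6 ≠ 1.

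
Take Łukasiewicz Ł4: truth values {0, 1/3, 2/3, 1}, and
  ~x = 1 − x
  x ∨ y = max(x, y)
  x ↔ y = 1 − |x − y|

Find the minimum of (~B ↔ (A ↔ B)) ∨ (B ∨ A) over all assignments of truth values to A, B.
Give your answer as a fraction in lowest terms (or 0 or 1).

Take A = 1/3, B = 0:
~B = ~0 = 1
A ↔ B = 1/3 ↔ 0 = 2/3
~B ↔ (A ↔ B) = 1 ↔ 2/3 = 2/3
B ∨ A = 0 ∨ 1/3 = 1/3
(~B ↔ (A ↔ B)) ∨ (B ∨ A) = 2/3 ∨ 1/3 = 2/3
No assignment yields a value below 2/3, so this is the minimum.

2/3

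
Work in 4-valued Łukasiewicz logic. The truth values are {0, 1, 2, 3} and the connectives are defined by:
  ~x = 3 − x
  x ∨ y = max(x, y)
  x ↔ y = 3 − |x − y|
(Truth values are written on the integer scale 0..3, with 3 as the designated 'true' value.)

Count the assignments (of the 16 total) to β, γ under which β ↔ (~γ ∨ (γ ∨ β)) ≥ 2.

10

β = 0, γ = 0 ↦ 0  <
β = 0, γ = 1 ↦ 1  <
β = 0, γ = 2 ↦ 1  <
β = 0, γ = 3 ↦ 0  <
β = 1, γ = 0 ↦ 1  <
β = 1, γ = 1 ↦ 2  ≥
β = 1, γ = 2 ↦ 2  ≥
β = 1, γ = 3 ↦ 1  <
β = 2, γ = 0 ↦ 2  ≥
β = 2, γ = 1 ↦ 3  ≥
β = 2, γ = 2 ↦ 3  ≥
β = 2, γ = 3 ↦ 2  ≥
β = 3, γ = 0 ↦ 3  ≥
β = 3, γ = 1 ↦ 3  ≥
β = 3, γ = 2 ↦ 3  ≥
β = 3, γ = 3 ↦ 3  ≥
So 10 of the 16 assignments meet the threshold.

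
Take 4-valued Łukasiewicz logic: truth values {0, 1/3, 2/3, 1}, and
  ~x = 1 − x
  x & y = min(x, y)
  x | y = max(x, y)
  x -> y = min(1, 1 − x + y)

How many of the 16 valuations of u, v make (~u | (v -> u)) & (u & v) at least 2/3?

4

u = 0, v = 0 ↦ 0  <
u = 0, v = 1/3 ↦ 0  <
u = 0, v = 2/3 ↦ 0  <
u = 0, v = 1 ↦ 0  <
u = 1/3, v = 0 ↦ 0  <
u = 1/3, v = 1/3 ↦ 1/3  <
u = 1/3, v = 2/3 ↦ 1/3  <
u = 1/3, v = 1 ↦ 1/3  <
u = 2/3, v = 0 ↦ 0  <
u = 2/3, v = 1/3 ↦ 1/3  <
u = 2/3, v = 2/3 ↦ 2/3  ≥
u = 2/3, v = 1 ↦ 2/3  ≥
u = 1, v = 0 ↦ 0  <
u = 1, v = 1/3 ↦ 1/3  <
u = 1, v = 2/3 ↦ 2/3  ≥
u = 1, v = 1 ↦ 1  ≥
So 4 of the 16 assignments meet the threshold.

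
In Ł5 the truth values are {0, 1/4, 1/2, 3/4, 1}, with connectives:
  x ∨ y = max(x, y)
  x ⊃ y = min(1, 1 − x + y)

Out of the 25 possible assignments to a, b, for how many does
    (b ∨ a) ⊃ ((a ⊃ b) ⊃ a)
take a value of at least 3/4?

value 1: 15 assignments (counts)
value 3/4: 4 assignments (counts)
value 1/2: 3 assignments
value 1/4: 2 assignments
value 0: 1 assignment
So 19 of the 25 assignments meet the threshold.

19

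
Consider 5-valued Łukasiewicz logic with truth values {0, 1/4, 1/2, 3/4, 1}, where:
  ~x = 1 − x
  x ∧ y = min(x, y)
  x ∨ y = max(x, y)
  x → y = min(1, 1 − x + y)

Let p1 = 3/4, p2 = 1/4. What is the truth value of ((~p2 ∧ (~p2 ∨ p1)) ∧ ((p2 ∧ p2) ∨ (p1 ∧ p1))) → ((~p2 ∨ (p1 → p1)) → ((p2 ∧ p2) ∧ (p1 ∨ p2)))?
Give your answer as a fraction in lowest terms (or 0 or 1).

~p2 = ~1/4 = 3/4
~p2 = ~1/4 = 3/4
~p2 ∨ p1 = 3/4 ∨ 3/4 = 3/4
~p2 ∧ (~p2 ∨ p1) = 3/4 ∧ 3/4 = 3/4
p2 ∧ p2 = 1/4 ∧ 1/4 = 1/4
p1 ∧ p1 = 3/4 ∧ 3/4 = 3/4
(p2 ∧ p2) ∨ (p1 ∧ p1) = 1/4 ∨ 3/4 = 3/4
(~p2 ∧ (~p2 ∨ p1)) ∧ ((p2 ∧ p2) ∨ (p1 ∧ p1)) = 3/4 ∧ 3/4 = 3/4
~p2 = ~1/4 = 3/4
p1 → p1 = 3/4 → 3/4 = 1
~p2 ∨ (p1 → p1) = 3/4 ∨ 1 = 1
p2 ∧ p2 = 1/4 ∧ 1/4 = 1/4
p1 ∨ p2 = 3/4 ∨ 1/4 = 3/4
(p2 ∧ p2) ∧ (p1 ∨ p2) = 1/4 ∧ 3/4 = 1/4
(~p2 ∨ (p1 → p1)) → ((p2 ∧ p2) ∧ (p1 ∨ p2)) = 1 → 1/4 = 1/4
((~p2 ∧ (~p2 ∨ p1)) ∧ ((p2 ∧ p2) ∨ (p1 ∧ p1))) → ((~p2 ∨ (p1 → p1)) → ((p2 ∧ p2) ∧ (p1 ∨ p2))) = 3/4 → 1/4 = 1/2

1/2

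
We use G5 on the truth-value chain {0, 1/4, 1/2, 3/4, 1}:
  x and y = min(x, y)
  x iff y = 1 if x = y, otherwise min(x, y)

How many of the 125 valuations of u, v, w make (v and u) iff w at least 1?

25

value 1: 25 assignments (counts)
value 3/4: 4 assignments
value 1/2: 14 assignments
value 1/4: 30 assignments
value 0: 52 assignments
So 25 of the 125 assignments meet the threshold.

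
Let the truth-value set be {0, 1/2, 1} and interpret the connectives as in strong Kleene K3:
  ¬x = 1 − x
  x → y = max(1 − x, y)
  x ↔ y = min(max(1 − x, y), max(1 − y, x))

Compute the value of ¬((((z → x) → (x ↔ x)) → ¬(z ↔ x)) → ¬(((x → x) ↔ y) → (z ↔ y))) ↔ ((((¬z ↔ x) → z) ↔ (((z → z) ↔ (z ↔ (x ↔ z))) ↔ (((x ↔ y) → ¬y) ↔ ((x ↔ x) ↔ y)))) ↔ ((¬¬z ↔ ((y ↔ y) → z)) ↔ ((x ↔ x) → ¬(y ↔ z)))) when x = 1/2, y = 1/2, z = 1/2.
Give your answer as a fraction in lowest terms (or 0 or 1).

z → x = 1/2 → 1/2 = 1/2
x ↔ x = 1/2 ↔ 1/2 = 1/2
(z → x) → (x ↔ x) = 1/2 → 1/2 = 1/2
z ↔ x = 1/2 ↔ 1/2 = 1/2
¬(z ↔ x) = ¬1/2 = 1/2
((z → x) → (x ↔ x)) → ¬(z ↔ x) = 1/2 → 1/2 = 1/2
x → x = 1/2 → 1/2 = 1/2
(x → x) ↔ y = 1/2 ↔ 1/2 = 1/2
z ↔ y = 1/2 ↔ 1/2 = 1/2
((x → x) ↔ y) → (z ↔ y) = 1/2 → 1/2 = 1/2
¬(((x → x) ↔ y) → (z ↔ y)) = ¬1/2 = 1/2
(((z → x) → (x ↔ x)) → ¬(z ↔ x)) → ¬(((x → x) ↔ y) → (z ↔ y)) = 1/2 → 1/2 = 1/2
¬((((z → x) → (x ↔ x)) → ¬(z ↔ x)) → ¬(((x → x) ↔ y) → (z ↔ y))) = ¬1/2 = 1/2
¬z = ¬1/2 = 1/2
¬z ↔ x = 1/2 ↔ 1/2 = 1/2
(¬z ↔ x) → z = 1/2 → 1/2 = 1/2
z → z = 1/2 → 1/2 = 1/2
x ↔ z = 1/2 ↔ 1/2 = 1/2
z ↔ (x ↔ z) = 1/2 ↔ 1/2 = 1/2
(z → z) ↔ (z ↔ (x ↔ z)) = 1/2 ↔ 1/2 = 1/2
x ↔ y = 1/2 ↔ 1/2 = 1/2
¬y = ¬1/2 = 1/2
(x ↔ y) → ¬y = 1/2 → 1/2 = 1/2
x ↔ x = 1/2 ↔ 1/2 = 1/2
(x ↔ x) ↔ y = 1/2 ↔ 1/2 = 1/2
((x ↔ y) → ¬y) ↔ ((x ↔ x) ↔ y) = 1/2 ↔ 1/2 = 1/2
((z → z) ↔ (z ↔ (x ↔ z))) ↔ (((x ↔ y) → ¬y) ↔ ((x ↔ x) ↔ y)) = 1/2 ↔ 1/2 = 1/2
((¬z ↔ x) → z) ↔ (((z → z) ↔ (z ↔ (x ↔ z))) ↔ (((x ↔ y) → ¬y) ↔ ((x ↔ x) ↔ y))) = 1/2 ↔ 1/2 = 1/2
¬z = ¬1/2 = 1/2
¬¬z = ¬1/2 = 1/2
y ↔ y = 1/2 ↔ 1/2 = 1/2
(y ↔ y) → z = 1/2 → 1/2 = 1/2
¬¬z ↔ ((y ↔ y) → z) = 1/2 ↔ 1/2 = 1/2
x ↔ x = 1/2 ↔ 1/2 = 1/2
y ↔ z = 1/2 ↔ 1/2 = 1/2
¬(y ↔ z) = ¬1/2 = 1/2
(x ↔ x) → ¬(y ↔ z) = 1/2 → 1/2 = 1/2
(¬¬z ↔ ((y ↔ y) → z)) ↔ ((x ↔ x) → ¬(y ↔ z)) = 1/2 ↔ 1/2 = 1/2
(((¬z ↔ x) → z) ↔ (((z → z) ↔ (z ↔ (x ↔ z))) ↔ (((x ↔ y) → ¬y) ↔ ((x ↔ x) ↔ y)))) ↔ ((¬¬z ↔ ((y ↔ y) → z)) ↔ ((x ↔ x) → ¬(y ↔ z))) = 1/2 ↔ 1/2 = 1/2
¬((((z → x) → (x ↔ x)) → ¬(z ↔ x)) → ¬(((x → x) ↔ y) → (z ↔ y))) ↔ ((((¬z ↔ x) → z) ↔ (((z → z) ↔ (z ↔ (x ↔ z))) ↔ (((x ↔ y) → ¬y) ↔ ((x ↔ x) ↔ y)))) ↔ ((¬¬z ↔ ((y ↔ y) → z)) ↔ ((x ↔ x) → ¬(y ↔ z)))) = 1/2 ↔ 1/2 = 1/2

1/2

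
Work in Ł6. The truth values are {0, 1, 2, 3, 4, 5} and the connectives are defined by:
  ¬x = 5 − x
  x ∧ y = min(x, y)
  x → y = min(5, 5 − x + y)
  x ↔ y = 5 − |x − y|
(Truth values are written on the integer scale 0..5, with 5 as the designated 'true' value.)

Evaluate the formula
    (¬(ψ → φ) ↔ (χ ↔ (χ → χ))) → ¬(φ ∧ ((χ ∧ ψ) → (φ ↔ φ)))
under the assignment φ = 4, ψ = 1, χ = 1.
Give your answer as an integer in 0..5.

ψ → φ = 1 → 4 = 5
¬(ψ → φ) = ¬5 = 0
χ → χ = 1 → 1 = 5
χ ↔ (χ → χ) = 1 ↔ 5 = 1
¬(ψ → φ) ↔ (χ ↔ (χ → χ)) = 0 ↔ 1 = 4
χ ∧ ψ = 1 ∧ 1 = 1
φ ↔ φ = 4 ↔ 4 = 5
(χ ∧ ψ) → (φ ↔ φ) = 1 → 5 = 5
φ ∧ ((χ ∧ ψ) → (φ ↔ φ)) = 4 ∧ 5 = 4
¬(φ ∧ ((χ ∧ ψ) → (φ ↔ φ))) = ¬4 = 1
(¬(ψ → φ) ↔ (χ ↔ (χ → χ))) → ¬(φ ∧ ((χ ∧ ψ) → (φ ↔ φ))) = 4 → 1 = 2

2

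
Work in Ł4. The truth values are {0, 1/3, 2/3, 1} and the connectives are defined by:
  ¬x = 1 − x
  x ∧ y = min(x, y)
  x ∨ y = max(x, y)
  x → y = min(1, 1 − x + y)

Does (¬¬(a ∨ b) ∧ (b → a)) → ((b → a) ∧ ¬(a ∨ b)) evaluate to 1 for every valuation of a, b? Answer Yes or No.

No

Counterexample: take a = 1/3, b = 2/3.
a ∨ b = 1/3 ∨ 2/3 = 2/3
¬(a ∨ b) = ¬2/3 = 1/3
¬¬(a ∨ b) = ¬1/3 = 2/3
b → a = 2/3 → 1/3 = 2/3
¬¬(a ∨ b) ∧ (b → a) = 2/3 ∧ 2/3 = 2/3
b → a = 2/3 → 1/3 = 2/3
a ∨ b = 1/3 ∨ 2/3 = 2/3
¬(a ∨ b) = ¬2/3 = 1/3
(b → a) ∧ ¬(a ∨ b) = 2/3 ∧ 1/3 = 1/3
(¬¬(a ∨ b) ∧ (b → a)) → ((b → a) ∧ ¬(a ∨ b)) = 2/3 → 1/3 = 2/3
This gives 2/3 ≠ 1.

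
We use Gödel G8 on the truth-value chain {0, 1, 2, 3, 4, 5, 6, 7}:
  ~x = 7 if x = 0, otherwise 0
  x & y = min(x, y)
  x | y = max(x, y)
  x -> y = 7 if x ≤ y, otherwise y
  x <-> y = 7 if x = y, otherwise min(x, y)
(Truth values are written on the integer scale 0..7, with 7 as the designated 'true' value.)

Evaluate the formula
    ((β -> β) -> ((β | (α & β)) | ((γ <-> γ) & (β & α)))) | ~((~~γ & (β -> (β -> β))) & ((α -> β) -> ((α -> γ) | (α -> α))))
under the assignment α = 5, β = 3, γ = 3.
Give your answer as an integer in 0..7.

β -> β = 3 -> 3 = 7
α & β = 5 & 3 = 3
β | (α & β) = 3 | 3 = 3
γ <-> γ = 3 <-> 3 = 7
β & α = 3 & 5 = 3
(γ <-> γ) & (β & α) = 7 & 3 = 3
(β | (α & β)) | ((γ <-> γ) & (β & α)) = 3 | 3 = 3
(β -> β) -> ((β | (α & β)) | ((γ <-> γ) & (β & α))) = 7 -> 3 = 3
~γ = ~3 = 0
~~γ = ~0 = 7
β -> β = 3 -> 3 = 7
β -> (β -> β) = 3 -> 7 = 7
~~γ & (β -> (β -> β)) = 7 & 7 = 7
α -> β = 5 -> 3 = 3
α -> γ = 5 -> 3 = 3
α -> α = 5 -> 5 = 7
(α -> γ) | (α -> α) = 3 | 7 = 7
(α -> β) -> ((α -> γ) | (α -> α)) = 3 -> 7 = 7
(~~γ & (β -> (β -> β))) & ((α -> β) -> ((α -> γ) | (α -> α))) = 7 & 7 = 7
~((~~γ & (β -> (β -> β))) & ((α -> β) -> ((α -> γ) | (α -> α)))) = ~7 = 0
((β -> β) -> ((β | (α & β)) | ((γ <-> γ) & (β & α)))) | ~((~~γ & (β -> (β -> β))) & ((α -> β) -> ((α -> γ) | (α -> α)))) = 3 | 0 = 3

3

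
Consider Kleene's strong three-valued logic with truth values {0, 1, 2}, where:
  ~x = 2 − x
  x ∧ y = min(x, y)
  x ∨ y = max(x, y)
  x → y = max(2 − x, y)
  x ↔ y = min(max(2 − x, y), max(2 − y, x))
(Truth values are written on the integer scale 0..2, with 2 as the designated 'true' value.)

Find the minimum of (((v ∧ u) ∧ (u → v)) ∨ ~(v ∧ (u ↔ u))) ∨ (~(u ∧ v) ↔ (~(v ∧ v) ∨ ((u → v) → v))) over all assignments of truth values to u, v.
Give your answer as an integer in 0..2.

1

Take u = 0, v = 1:
v ∧ u = 1 ∧ 0 = 0
u → v = 0 → 1 = 2
(v ∧ u) ∧ (u → v) = 0 ∧ 2 = 0
u ↔ u = 0 ↔ 0 = 2
v ∧ (u ↔ u) = 1 ∧ 2 = 1
~(v ∧ (u ↔ u)) = ~1 = 1
((v ∧ u) ∧ (u → v)) ∨ ~(v ∧ (u ↔ u)) = 0 ∨ 1 = 1
u ∧ v = 0 ∧ 1 = 0
~(u ∧ v) = ~0 = 2
v ∧ v = 1 ∧ 1 = 1
~(v ∧ v) = ~1 = 1
u → v = 0 → 1 = 2
(u → v) → v = 2 → 1 = 1
~(v ∧ v) ∨ ((u → v) → v) = 1 ∨ 1 = 1
~(u ∧ v) ↔ (~(v ∧ v) ∨ ((u → v) → v)) = 2 ↔ 1 = 1
(((v ∧ u) ∧ (u → v)) ∨ ~(v ∧ (u ↔ u))) ∨ (~(u ∧ v) ↔ (~(v ∧ v) ∨ ((u → v) → v))) = 1 ∨ 1 = 1
No assignment yields a value below 1, so this is the minimum.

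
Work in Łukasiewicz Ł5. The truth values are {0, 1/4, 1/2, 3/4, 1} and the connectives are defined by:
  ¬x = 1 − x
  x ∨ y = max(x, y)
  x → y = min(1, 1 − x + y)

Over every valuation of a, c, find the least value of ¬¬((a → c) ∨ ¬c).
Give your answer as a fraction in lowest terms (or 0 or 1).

1/2

Take a = 1, c = 1/2:
a → c = 1 → 1/2 = 1/2
¬c = ¬1/2 = 1/2
(a → c) ∨ ¬c = 1/2 ∨ 1/2 = 1/2
¬((a → c) ∨ ¬c) = ¬1/2 = 1/2
¬¬((a → c) ∨ ¬c) = ¬1/2 = 1/2
No assignment yields a value below 1/2, so this is the minimum.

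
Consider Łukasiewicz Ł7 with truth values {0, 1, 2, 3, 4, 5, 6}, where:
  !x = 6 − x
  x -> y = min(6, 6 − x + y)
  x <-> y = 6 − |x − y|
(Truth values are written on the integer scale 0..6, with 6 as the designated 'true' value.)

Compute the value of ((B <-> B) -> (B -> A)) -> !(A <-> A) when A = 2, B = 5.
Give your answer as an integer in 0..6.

3

B <-> B = 5 <-> 5 = 6
B -> A = 5 -> 2 = 3
(B <-> B) -> (B -> A) = 6 -> 3 = 3
A <-> A = 2 <-> 2 = 6
!(A <-> A) = !6 = 0
((B <-> B) -> (B -> A)) -> !(A <-> A) = 3 -> 0 = 3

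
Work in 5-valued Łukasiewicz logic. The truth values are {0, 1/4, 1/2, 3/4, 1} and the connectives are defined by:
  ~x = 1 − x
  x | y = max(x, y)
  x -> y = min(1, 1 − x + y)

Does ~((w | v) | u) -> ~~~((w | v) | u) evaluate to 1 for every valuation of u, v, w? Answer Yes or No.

Yes

At u = 1/2, v = 1/2, w = 1, for instance:
w | v = 1 | 1/2 = 1
(w | v) | u = 1 | 1/2 = 1
~((w | v) | u) = ~1 = 0
~~((w | v) | u) = ~0 = 1
~~~((w | v) | u) = ~1 = 0
~((w | v) | u) -> ~~~((w | v) | u) = 0 -> 0 = 1
and checking the remaining 124 assignments likewise gives ≥ 1 in every case.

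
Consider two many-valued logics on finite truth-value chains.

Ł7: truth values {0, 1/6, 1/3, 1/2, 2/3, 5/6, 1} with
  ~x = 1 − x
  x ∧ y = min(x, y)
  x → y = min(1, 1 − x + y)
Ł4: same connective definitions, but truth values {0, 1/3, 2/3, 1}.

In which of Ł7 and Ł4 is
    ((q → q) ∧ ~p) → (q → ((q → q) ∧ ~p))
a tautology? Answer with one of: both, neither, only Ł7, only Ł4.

both

In Ł7: every assignment gives 1 — tautology.
In Ł4: every assignment gives 1 — tautology.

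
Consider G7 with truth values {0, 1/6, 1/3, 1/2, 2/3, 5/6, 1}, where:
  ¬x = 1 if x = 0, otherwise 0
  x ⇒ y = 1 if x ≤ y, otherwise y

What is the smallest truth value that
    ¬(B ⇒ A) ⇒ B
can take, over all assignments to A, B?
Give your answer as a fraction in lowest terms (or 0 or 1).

1/6

Take A = 0, B = 1/6:
B ⇒ A = 1/6 ⇒ 0 = 0
¬(B ⇒ A) = ¬0 = 1
¬(B ⇒ A) ⇒ B = 1 ⇒ 1/6 = 1/6
No assignment yields a value below 1/6, so this is the minimum.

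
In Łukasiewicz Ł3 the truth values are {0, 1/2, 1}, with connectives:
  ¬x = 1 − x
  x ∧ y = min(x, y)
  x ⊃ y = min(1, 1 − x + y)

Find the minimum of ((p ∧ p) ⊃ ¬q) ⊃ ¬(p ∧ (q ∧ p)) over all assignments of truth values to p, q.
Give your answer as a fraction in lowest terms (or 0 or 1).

Take p = 1/2, q = 1/2:
p ∧ p = 1/2 ∧ 1/2 = 1/2
¬q = ¬1/2 = 1/2
(p ∧ p) ⊃ ¬q = 1/2 ⊃ 1/2 = 1
q ∧ p = 1/2 ∧ 1/2 = 1/2
p ∧ (q ∧ p) = 1/2 ∧ 1/2 = 1/2
¬(p ∧ (q ∧ p)) = ¬1/2 = 1/2
((p ∧ p) ⊃ ¬q) ⊃ ¬(p ∧ (q ∧ p)) = 1 ⊃ 1/2 = 1/2
No assignment yields a value below 1/2, so this is the minimum.

1/2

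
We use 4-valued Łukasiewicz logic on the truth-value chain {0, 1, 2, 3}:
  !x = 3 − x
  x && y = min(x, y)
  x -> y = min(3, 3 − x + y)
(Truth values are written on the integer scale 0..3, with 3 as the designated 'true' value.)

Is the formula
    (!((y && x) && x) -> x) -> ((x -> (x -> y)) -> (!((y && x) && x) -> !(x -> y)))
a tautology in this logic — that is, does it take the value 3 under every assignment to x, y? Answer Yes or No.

No

Counterexample: take x = 1, y = 1.
y && x = 1 && 1 = 1
(y && x) && x = 1 && 1 = 1
!((y && x) && x) = !1 = 2
!((y && x) && x) -> x = 2 -> 1 = 2
x -> y = 1 -> 1 = 3
x -> (x -> y) = 1 -> 3 = 3
y && x = 1 && 1 = 1
(y && x) && x = 1 && 1 = 1
!((y && x) && x) = !1 = 2
x -> y = 1 -> 1 = 3
!(x -> y) = !3 = 0
!((y && x) && x) -> !(x -> y) = 2 -> 0 = 1
(x -> (x -> y)) -> (!((y && x) && x) -> !(x -> y)) = 3 -> 1 = 1
(!((y && x) && x) -> x) -> ((x -> (x -> y)) -> (!((y && x) && x) -> !(x -> y))) = 2 -> 1 = 2
This gives 2 ≠ 3.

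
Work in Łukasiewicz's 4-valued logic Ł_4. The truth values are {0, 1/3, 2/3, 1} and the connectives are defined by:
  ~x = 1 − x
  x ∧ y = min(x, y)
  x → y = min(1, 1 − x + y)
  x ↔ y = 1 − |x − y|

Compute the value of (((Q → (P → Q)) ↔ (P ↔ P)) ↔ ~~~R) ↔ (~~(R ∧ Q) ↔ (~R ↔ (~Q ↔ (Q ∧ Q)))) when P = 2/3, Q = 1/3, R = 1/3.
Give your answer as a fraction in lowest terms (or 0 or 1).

2/3

P → Q = 2/3 → 1/3 = 2/3
Q → (P → Q) = 1/3 → 2/3 = 1
P ↔ P = 2/3 ↔ 2/3 = 1
(Q → (P → Q)) ↔ (P ↔ P) = 1 ↔ 1 = 1
~R = ~1/3 = 2/3
~~R = ~2/3 = 1/3
~~~R = ~1/3 = 2/3
((Q → (P → Q)) ↔ (P ↔ P)) ↔ ~~~R = 1 ↔ 2/3 = 2/3
R ∧ Q = 1/3 ∧ 1/3 = 1/3
~(R ∧ Q) = ~1/3 = 2/3
~~(R ∧ Q) = ~2/3 = 1/3
~R = ~1/3 = 2/3
~Q = ~1/3 = 2/3
Q ∧ Q = 1/3 ∧ 1/3 = 1/3
~Q ↔ (Q ∧ Q) = 2/3 ↔ 1/3 = 2/3
~R ↔ (~Q ↔ (Q ∧ Q)) = 2/3 ↔ 2/3 = 1
~~(R ∧ Q) ↔ (~R ↔ (~Q ↔ (Q ∧ Q))) = 1/3 ↔ 1 = 1/3
(((Q → (P → Q)) ↔ (P ↔ P)) ↔ ~~~R) ↔ (~~(R ∧ Q) ↔ (~R ↔ (~Q ↔ (Q ∧ Q)))) = 2/3 ↔ 1/3 = 2/3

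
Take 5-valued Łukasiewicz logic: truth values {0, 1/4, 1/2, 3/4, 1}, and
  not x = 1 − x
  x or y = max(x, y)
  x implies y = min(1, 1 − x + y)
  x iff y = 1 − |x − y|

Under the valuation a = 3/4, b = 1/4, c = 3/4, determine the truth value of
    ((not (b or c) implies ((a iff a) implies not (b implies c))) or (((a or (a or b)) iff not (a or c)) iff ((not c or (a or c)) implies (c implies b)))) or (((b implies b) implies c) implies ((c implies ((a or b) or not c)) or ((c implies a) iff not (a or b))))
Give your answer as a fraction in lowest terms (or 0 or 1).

1

b or c = 1/4 or 3/4 = 3/4
not (b or c) = not 3/4 = 1/4
a iff a = 3/4 iff 3/4 = 1
b implies c = 1/4 implies 3/4 = 1
not (b implies c) = not 1 = 0
(a iff a) implies not (b implies c) = 1 implies 0 = 0
not (b or c) implies ((a iff a) implies not (b implies c)) = 1/4 implies 0 = 3/4
a or b = 3/4 or 1/4 = 3/4
a or (a or b) = 3/4 or 3/4 = 3/4
a or c = 3/4 or 3/4 = 3/4
not (a or c) = not 3/4 = 1/4
(a or (a or b)) iff not (a or c) = 3/4 iff 1/4 = 1/2
not c = not 3/4 = 1/4
a or c = 3/4 or 3/4 = 3/4
not c or (a or c) = 1/4 or 3/4 = 3/4
c implies b = 3/4 implies 1/4 = 1/2
(not c or (a or c)) implies (c implies b) = 3/4 implies 1/2 = 3/4
((a or (a or b)) iff not (a or c)) iff ((not c or (a or c)) implies (c implies b)) = 1/2 iff 3/4 = 3/4
(not (b or c) implies ((a iff a) implies not (b implies c))) or (((a or (a or b)) iff not (a or c)) iff ((not c or (a or c)) implies (c implies b))) = 3/4 or 3/4 = 3/4
b implies b = 1/4 implies 1/4 = 1
(b implies b) implies c = 1 implies 3/4 = 3/4
a or b = 3/4 or 1/4 = 3/4
not c = not 3/4 = 1/4
(a or b) or not c = 3/4 or 1/4 = 3/4
c implies ((a or b) or not c) = 3/4 implies 3/4 = 1
c implies a = 3/4 implies 3/4 = 1
a or b = 3/4 or 1/4 = 3/4
not (a or b) = not 3/4 = 1/4
(c implies a) iff not (a or b) = 1 iff 1/4 = 1/4
(c implies ((a or b) or not c)) or ((c implies a) iff not (a or b)) = 1 or 1/4 = 1
((b implies b) implies c) implies ((c implies ((a or b) or not c)) or ((c implies a) iff not (a or b))) = 3/4 implies 1 = 1
((not (b or c) implies ((a iff a) implies not (b implies c))) or (((a or (a or b)) iff not (a or c)) iff ((not c or (a or c)) implies (c implies b)))) or (((b implies b) implies c) implies ((c implies ((a or b) or not c)) or ((c implies a) iff not (a or b)))) = 3/4 or 1 = 1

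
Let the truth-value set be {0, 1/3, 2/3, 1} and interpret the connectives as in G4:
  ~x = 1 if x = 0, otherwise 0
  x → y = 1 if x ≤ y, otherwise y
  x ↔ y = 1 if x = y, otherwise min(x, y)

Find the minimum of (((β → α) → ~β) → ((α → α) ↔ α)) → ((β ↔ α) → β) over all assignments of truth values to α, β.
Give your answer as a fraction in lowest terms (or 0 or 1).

1/3

Take α = 1/3, β = 1/3:
β → α = 1/3 → 1/3 = 1
~β = ~1/3 = 0
(β → α) → ~β = 1 → 0 = 0
α → α = 1/3 → 1/3 = 1
(α → α) ↔ α = 1 ↔ 1/3 = 1/3
((β → α) → ~β) → ((α → α) ↔ α) = 0 → 1/3 = 1
β ↔ α = 1/3 ↔ 1/3 = 1
(β ↔ α) → β = 1 → 1/3 = 1/3
(((β → α) → ~β) → ((α → α) ↔ α)) → ((β ↔ α) → β) = 1 → 1/3 = 1/3
No assignment yields a value below 1/3, so this is the minimum.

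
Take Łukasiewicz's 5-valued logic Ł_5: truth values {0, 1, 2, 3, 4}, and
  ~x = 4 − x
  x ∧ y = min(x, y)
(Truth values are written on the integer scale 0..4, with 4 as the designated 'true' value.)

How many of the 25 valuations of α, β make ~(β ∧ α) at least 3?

16

value 4: 9 assignments (counts)
value 3: 7 assignments (counts)
value 2: 5 assignments
value 1: 3 assignments
value 0: 1 assignment
So 16 of the 25 assignments meet the threshold.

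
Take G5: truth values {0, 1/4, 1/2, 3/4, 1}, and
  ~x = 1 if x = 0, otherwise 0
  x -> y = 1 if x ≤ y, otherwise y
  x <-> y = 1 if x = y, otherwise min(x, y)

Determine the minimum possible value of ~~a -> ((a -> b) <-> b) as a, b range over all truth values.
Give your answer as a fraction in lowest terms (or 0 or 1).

1/4

Take a = 1/4, b = 1/4:
~a = ~1/4 = 0
~~a = ~0 = 1
a -> b = 1/4 -> 1/4 = 1
(a -> b) <-> b = 1 <-> 1/4 = 1/4
~~a -> ((a -> b) <-> b) = 1 -> 1/4 = 1/4
No assignment yields a value below 1/4, so this is the minimum.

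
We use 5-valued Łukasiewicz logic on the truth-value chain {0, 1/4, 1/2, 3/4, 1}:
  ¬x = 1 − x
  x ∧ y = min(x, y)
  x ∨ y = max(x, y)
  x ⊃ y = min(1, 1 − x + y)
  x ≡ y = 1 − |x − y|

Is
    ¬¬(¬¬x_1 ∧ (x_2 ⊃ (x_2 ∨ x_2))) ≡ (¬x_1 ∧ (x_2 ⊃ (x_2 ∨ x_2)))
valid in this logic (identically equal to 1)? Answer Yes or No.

Counterexample: take x_1 = 0, x_2 = 0.
¬x_1 = ¬0 = 1
¬¬x_1 = ¬1 = 0
x_2 ∨ x_2 = 0 ∨ 0 = 0
x_2 ⊃ (x_2 ∨ x_2) = 0 ⊃ 0 = 1
¬¬x_1 ∧ (x_2 ⊃ (x_2 ∨ x_2)) = 0 ∧ 1 = 0
¬(¬¬x_1 ∧ (x_2 ⊃ (x_2 ∨ x_2))) = ¬0 = 1
¬¬(¬¬x_1 ∧ (x_2 ⊃ (x_2 ∨ x_2))) = ¬1 = 0
¬x_1 = ¬0 = 1
x_2 ∨ x_2 = 0 ∨ 0 = 0
x_2 ⊃ (x_2 ∨ x_2) = 0 ⊃ 0 = 1
¬x_1 ∧ (x_2 ⊃ (x_2 ∨ x_2)) = 1 ∧ 1 = 1
¬¬(¬¬x_1 ∧ (x_2 ⊃ (x_2 ∨ x_2))) ≡ (¬x_1 ∧ (x_2 ⊃ (x_2 ∨ x_2))) = 0 ≡ 1 = 0
This gives 0 ≠ 1.

No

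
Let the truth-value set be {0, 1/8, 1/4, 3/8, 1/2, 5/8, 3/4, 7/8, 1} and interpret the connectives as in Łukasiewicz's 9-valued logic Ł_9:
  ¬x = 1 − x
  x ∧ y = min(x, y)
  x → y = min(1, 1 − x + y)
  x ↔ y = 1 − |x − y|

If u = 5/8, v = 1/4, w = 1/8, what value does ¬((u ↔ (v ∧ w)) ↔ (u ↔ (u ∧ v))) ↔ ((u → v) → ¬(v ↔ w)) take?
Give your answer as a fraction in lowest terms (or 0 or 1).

5/8

v ∧ w = 1/4 ∧ 1/8 = 1/8
u ↔ (v ∧ w) = 5/8 ↔ 1/8 = 1/2
u ∧ v = 5/8 ∧ 1/4 = 1/4
u ↔ (u ∧ v) = 5/8 ↔ 1/4 = 5/8
(u ↔ (v ∧ w)) ↔ (u ↔ (u ∧ v)) = 1/2 ↔ 5/8 = 7/8
¬((u ↔ (v ∧ w)) ↔ (u ↔ (u ∧ v))) = ¬7/8 = 1/8
u → v = 5/8 → 1/4 = 5/8
v ↔ w = 1/4 ↔ 1/8 = 7/8
¬(v ↔ w) = ¬7/8 = 1/8
(u → v) → ¬(v ↔ w) = 5/8 → 1/8 = 1/2
¬((u ↔ (v ∧ w)) ↔ (u ↔ (u ∧ v))) ↔ ((u → v) → ¬(v ↔ w)) = 1/8 ↔ 1/2 = 5/8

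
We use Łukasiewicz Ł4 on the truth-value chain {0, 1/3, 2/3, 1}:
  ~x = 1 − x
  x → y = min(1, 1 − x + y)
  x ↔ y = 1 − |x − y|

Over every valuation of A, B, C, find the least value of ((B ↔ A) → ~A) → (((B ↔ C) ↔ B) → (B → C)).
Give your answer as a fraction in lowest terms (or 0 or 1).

Take A = 0, B = 2/3, C = 0:
B ↔ A = 2/3 ↔ 0 = 1/3
~A = ~0 = 1
(B ↔ A) → ~A = 1/3 → 1 = 1
B ↔ C = 2/3 ↔ 0 = 1/3
(B ↔ C) ↔ B = 1/3 ↔ 2/3 = 2/3
B → C = 2/3 → 0 = 1/3
((B ↔ C) ↔ B) → (B → C) = 2/3 → 1/3 = 2/3
((B ↔ A) → ~A) → (((B ↔ C) ↔ B) → (B → C)) = 1 → 2/3 = 2/3
No assignment yields a value below 2/3, so this is the minimum.

2/3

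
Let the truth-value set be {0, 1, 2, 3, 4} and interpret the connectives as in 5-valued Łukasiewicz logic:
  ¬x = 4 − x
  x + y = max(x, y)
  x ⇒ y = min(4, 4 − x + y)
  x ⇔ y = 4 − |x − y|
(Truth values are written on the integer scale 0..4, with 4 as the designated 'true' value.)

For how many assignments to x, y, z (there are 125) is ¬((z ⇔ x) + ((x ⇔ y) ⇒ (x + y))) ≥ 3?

value 4: 1 assignment (counts)
value 3: 2 assignments (counts)
value 2: 9 assignments
value 1: 20 assignments
value 0: 93 assignments
So 3 of the 125 assignments meet the threshold.

3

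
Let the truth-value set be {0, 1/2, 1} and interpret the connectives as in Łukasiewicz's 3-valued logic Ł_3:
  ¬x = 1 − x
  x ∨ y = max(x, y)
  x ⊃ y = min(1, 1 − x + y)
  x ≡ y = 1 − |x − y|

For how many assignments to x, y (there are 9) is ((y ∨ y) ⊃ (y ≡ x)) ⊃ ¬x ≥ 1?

x = 0, y = 0 ↦ 1  ≥
x = 0, y = 1/2 ↦ 1  ≥
x = 0, y = 1 ↦ 1  ≥
x = 1/2, y = 0 ↦ 1/2  <
x = 1/2, y = 1/2 ↦ 1/2  <
x = 1/2, y = 1 ↦ 1  ≥
x = 1, y = 0 ↦ 0  <
x = 1, y = 1/2 ↦ 0  <
x = 1, y = 1 ↦ 0  <
So 4 of the 9 assignments meet the threshold.

4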